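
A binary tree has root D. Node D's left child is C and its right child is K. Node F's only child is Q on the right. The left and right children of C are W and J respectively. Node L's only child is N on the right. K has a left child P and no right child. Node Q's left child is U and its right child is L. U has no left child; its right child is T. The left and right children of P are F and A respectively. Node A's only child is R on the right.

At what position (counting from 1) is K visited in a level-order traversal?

Level-order visits nodes level by level from the root, left to right within each level.
Level 0: D
Level 1: C, K
Level 2: W, J, P
Level 3: F, A
Level 4: Q, R
Level 5: U, L
Level 6: T, N
Full level-order sequence: D, C, K, W, J, P, F, A, Q, R, U, L, T, N.

3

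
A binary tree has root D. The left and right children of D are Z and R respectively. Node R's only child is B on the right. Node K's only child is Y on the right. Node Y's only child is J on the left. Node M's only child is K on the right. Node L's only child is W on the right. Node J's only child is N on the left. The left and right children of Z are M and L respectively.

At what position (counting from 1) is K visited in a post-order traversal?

4

Post-order visits the left subtree, then the right subtree, then the node.
At D: go left to Z.
  At Z: go left to M.
    At M: no left child.
    At M: go right to K.
      At K: no left child.
      At K: go right to Y.
        At Y: go left to J.
          At J: go left to N.
            N is a leaf — visit N.
          At J: no right child.
          Visit J.
        At Y: no right child.
        Visit Y.
      Visit K.
    Visit M.
  At Z: go right to L.
    At L: no left child.
    At L: go right to W.
      W is a leaf — visit W.
    Visit L.
  Visit Z.
At D: go right to R.
  At R: no left child.
  At R: go right to B.
    B is a leaf — visit B.
  Visit R.
Visit D.
Full post-order sequence: N, J, Y, K, M, W, L, Z, B, R, D.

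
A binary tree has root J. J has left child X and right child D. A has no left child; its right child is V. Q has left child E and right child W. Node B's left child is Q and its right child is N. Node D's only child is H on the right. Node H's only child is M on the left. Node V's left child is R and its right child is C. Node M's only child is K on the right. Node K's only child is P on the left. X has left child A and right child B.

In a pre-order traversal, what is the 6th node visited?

C

Pre-order visits the node, then its left subtree, then its right subtree.
Visit J.
At J: go left to X.
  Visit X.
  At X: go left to A.
    Visit A.
    At A: no left child.
    At A: go right to V.
      Visit V.
      At V: go left to R.
        R is a leaf — visit R.
      At V: go right to C.
        C is a leaf — visit C.
  At X: go right to B.
    Visit B.
    At B: go left to Q.
      Visit Q.
      At Q: go left to E.
        E is a leaf — visit E.
      At Q: go right to W.
        W is a leaf — visit W.
    At B: go right to N.
      N is a leaf — visit N.
At J: go right to D.
  Visit D.
  At D: no left child.
  At D: go right to H.
    Visit H.
    At H: go left to M.
      Visit M.
      At M: no left child.
      At M: go right to K.
        Visit K.
        At K: go left to P.
          P is a leaf — visit P.
        At K: no right child.
    At H: no right child.
Full pre-order sequence: J, X, A, V, R, C, B, Q, E, W, N, D, H, M, K, P.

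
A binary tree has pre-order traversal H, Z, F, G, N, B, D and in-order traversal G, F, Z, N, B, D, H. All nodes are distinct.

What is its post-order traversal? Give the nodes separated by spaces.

G F D B N Z H

The first element of pre-order is the root; it splits in-order into left and right subtrees.
Root H: left subtree has 6 nodes {G, F, Z, N, B, D}, right has 0 { }.
  Root Z: left subtree has 2 nodes {G, F}, right has 3 {N, B, D}.
    Root F: left subtree has 1 node {G}, right has 0 { }.
    Root N: left subtree has 0 nodes { }, right has 2 {B, D}.
      Root B: left subtree has 0 nodes { }, right has 1 {D}.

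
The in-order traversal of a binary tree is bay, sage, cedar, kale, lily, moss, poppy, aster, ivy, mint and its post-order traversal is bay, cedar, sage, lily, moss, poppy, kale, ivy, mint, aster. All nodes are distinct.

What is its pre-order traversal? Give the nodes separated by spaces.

aster kale sage bay cedar poppy moss lily mint ivy

The last element of post-order is the root; it splits in-order into left and right subtrees.
Root aster: left subtree has 7 nodes {bay, sage, cedar, kale, lily, moss, poppy}, right has 2 {ivy, mint}.
  Root kale: left subtree has 3 nodes {bay, sage, cedar}, right has 3 {lily, moss, poppy}.
    Root sage: left subtree has 1 node {bay}, right has 1 {cedar}.
    Root poppy: left subtree has 2 nodes {lily, moss}, right has 0 { }.
      Root moss: left subtree has 1 node {lily}, right has 0 { }.
  Root mint: left subtree has 1 node {ivy}, right has 0 { }.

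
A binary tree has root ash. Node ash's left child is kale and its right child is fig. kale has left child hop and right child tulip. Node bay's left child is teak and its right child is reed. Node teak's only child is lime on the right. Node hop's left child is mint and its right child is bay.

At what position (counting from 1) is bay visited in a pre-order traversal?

5

Pre-order visits the node, then its left subtree, then its right subtree.
Visit ash.
At ash: go left to kale.
  Visit kale.
  At kale: go left to hop.
    Visit hop.
    At hop: go left to mint.
      mint is a leaf — visit mint.
    At hop: go right to bay.
      Visit bay.
      At bay: go left to teak.
        Visit teak.
        At teak: no left child.
        At teak: go right to lime.
          lime is a leaf — visit lime.
      At bay: go right to reed.
        reed is a leaf — visit reed.
  At kale: go right to tulip.
    tulip is a leaf — visit tulip.
At ash: go right to fig.
  fig is a leaf — visit fig.
Full pre-order sequence: ash, kale, hop, mint, bay, teak, lime, reed, tulip, fig.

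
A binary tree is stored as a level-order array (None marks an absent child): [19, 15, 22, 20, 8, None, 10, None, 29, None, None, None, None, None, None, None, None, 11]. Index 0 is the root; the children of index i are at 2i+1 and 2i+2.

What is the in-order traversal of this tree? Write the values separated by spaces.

20 11 29 15 8 19 22 10

In-order visits the left subtree, then the node, then the right subtree.
At 19: go left to 15.
  At 15: go left to 20.
    At 20: no left child.
    Visit 20.
    At 20: go right to 29.
      At 29: go left to 11.
        11 is a leaf — visit 11.
      Visit 29.
      At 29: no right child.
  Visit 15.
  At 15: go right to 8.
    8 is a leaf — visit 8.
Visit 19.
At 19: go right to 22.
  At 22: no left child.
  Visit 22.
  At 22: go right to 10.
    10 is a leaf — visit 10.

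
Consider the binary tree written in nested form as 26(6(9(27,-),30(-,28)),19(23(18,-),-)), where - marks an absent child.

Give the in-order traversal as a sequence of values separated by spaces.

27 9 6 30 28 26 18 23 19

In-order visits the left subtree, then the node, then the right subtree.
At 26: go left to 6.
  At 6: go left to 9.
    At 9: go left to 27.
      27 is a leaf — visit 27.
    Visit 9.
    At 9: no right child.
  Visit 6.
  At 6: go right to 30.
    At 30: no left child.
    Visit 30.
    At 30: go right to 28.
      28 is a leaf — visit 28.
Visit 26.
At 26: go right to 19.
  At 19: go left to 23.
    At 23: go left to 18.
      18 is a leaf — visit 18.
    Visit 23.
    At 23: no right child.
  Visit 19.
  At 19: no right child.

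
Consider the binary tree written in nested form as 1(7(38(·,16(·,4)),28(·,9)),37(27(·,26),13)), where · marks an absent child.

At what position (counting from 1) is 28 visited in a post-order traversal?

Post-order visits the left subtree, then the right subtree, then the node.
At 1: go left to 7.
  At 7: go left to 38.
    At 38: no left child.
    At 38: go right to 16.
      At 16: no left child.
      At 16: go right to 4.
        4 is a leaf — visit 4.
      Visit 16.
    Visit 38.
  At 7: go right to 28.
    At 28: no left child.
    At 28: go right to 9.
      9 is a leaf — visit 9.
    Visit 28.
  Visit 7.
At 1: go right to 37.
  At 37: go left to 27.
    At 27: no left child.
    At 27: go right to 26.
      26 is a leaf — visit 26.
    Visit 27.
  At 37: go right to 13.
    13 is a leaf — visit 13.
  Visit 37.
Visit 1.
Full post-order sequence: 4, 16, 38, 9, 28, 7, 26, 27, 13, 37, 1.

5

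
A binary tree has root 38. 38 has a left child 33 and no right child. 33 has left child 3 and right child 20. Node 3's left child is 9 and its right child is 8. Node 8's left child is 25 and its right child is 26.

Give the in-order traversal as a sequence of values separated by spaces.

In-order visits the left subtree, then the node, then the right subtree.
At 38: go left to 33.
  At 33: go left to 3.
    At 3: go left to 9.
      9 is a leaf — visit 9.
    Visit 3.
    At 3: go right to 8.
      At 8: go left to 25.
        25 is a leaf — visit 25.
      Visit 8.
      At 8: go right to 26.
        26 is a leaf — visit 26.
  Visit 33.
  At 33: go right to 20.
    20 is a leaf — visit 20.
Visit 38.
At 38: no right child.

9 3 25 8 26 33 20 38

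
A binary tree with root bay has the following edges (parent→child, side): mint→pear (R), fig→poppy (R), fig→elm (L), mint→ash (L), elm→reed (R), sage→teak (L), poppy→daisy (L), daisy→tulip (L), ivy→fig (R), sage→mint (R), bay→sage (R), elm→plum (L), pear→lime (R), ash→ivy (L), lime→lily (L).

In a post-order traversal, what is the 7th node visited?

Post-order visits the left subtree, then the right subtree, then the node.
At bay: no left child.
At bay: go right to sage.
  At sage: go left to teak.
    teak is a leaf — visit teak.
  At sage: go right to mint.
    At mint: go left to ash.
      At ash: go left to ivy.
        At ivy: no left child.
        At ivy: go right to fig.
          At fig: go left to elm.
            At elm: go left to plum.
              plum is a leaf — visit plum.
            At elm: go right to reed.
              reed is a leaf — visit reed.
            Visit elm.
          At fig: go right to poppy.
            At poppy: go left to daisy.
              At daisy: go left to tulip.
                tulip is a leaf — visit tulip.
              At daisy: no right child.
              Visit daisy.
            At poppy: no right child.
            Visit poppy.
          Visit fig.
        Visit ivy.
      At ash: no right child.
      Visit ash.
    At mint: go right to pear.
      At pear: no left child.
      At pear: go right to lime.
        At lime: go left to lily.
          lily is a leaf — visit lily.
        At lime: no right child.
        Visit lime.
      Visit pear.
    Visit mint.
  Visit sage.
Visit bay.
Full post-order sequence: teak, plum, reed, elm, tulip, daisy, poppy, fig, ivy, ash, lily, lime, pear, mint, sage, bay.

poppy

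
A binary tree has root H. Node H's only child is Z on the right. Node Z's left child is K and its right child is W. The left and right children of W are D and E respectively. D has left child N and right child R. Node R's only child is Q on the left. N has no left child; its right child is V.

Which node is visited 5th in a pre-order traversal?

D

Pre-order visits the node, then its left subtree, then its right subtree.
Visit H.
At H: no left child.
At H: go right to Z.
  Visit Z.
  At Z: go left to K.
    K is a leaf — visit K.
  At Z: go right to W.
    Visit W.
    At W: go left to D.
      Visit D.
      At D: go left to N.
        Visit N.
        At N: no left child.
        At N: go right to V.
          V is a leaf — visit V.
      At D: go right to R.
        Visit R.
        At R: go left to Q.
          Q is a leaf — visit Q.
        At R: no right child.
    At W: go right to E.
      E is a leaf — visit E.
Full pre-order sequence: H, Z, K, W, D, N, V, R, Q, E.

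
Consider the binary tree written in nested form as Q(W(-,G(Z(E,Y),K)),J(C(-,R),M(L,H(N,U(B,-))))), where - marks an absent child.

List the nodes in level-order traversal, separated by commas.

Q, W, J, G, C, M, Z, K, R, L, H, E, Y, N, U, B

Level-order visits nodes level by level from the root, left to right within each level.
Level 0: Q
Level 1: W, J
Level 2: G, C, M
Level 3: Z, K, R, L, H
Level 4: E, Y, N, U
Level 5: B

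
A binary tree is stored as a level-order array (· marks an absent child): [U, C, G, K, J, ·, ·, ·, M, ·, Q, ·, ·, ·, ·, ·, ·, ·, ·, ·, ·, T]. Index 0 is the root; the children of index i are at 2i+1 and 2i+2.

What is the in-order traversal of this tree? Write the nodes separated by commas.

K, M, C, J, T, Q, U, G

In-order visits the left subtree, then the node, then the right subtree.
At U: go left to C.
  At C: go left to K.
    At K: no left child.
    Visit K.
    At K: go right to M.
      M is a leaf — visit M.
  Visit C.
  At C: go right to J.
    At J: no left child.
    Visit J.
    At J: go right to Q.
      At Q: go left to T.
        T is a leaf — visit T.
      Visit Q.
      At Q: no right child.
Visit U.
At U: go right to G.
  G is a leaf — visit G.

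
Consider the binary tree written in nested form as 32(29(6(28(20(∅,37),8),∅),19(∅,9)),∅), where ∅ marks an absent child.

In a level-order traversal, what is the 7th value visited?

20

Level-order visits nodes level by level from the root, left to right within each level.
Level 0: 32
Level 1: 29
Level 2: 6, 19
Level 3: 28, 9
Level 4: 20, 8
Level 5: 37
Full level-order sequence: 32, 29, 6, 19, 28, 9, 20, 8, 37.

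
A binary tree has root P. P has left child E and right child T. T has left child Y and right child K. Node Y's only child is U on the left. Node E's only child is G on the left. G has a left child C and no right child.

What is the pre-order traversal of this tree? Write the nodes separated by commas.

P, E, G, C, T, Y, U, K

Pre-order visits the node, then its left subtree, then its right subtree.
Visit P.
At P: go left to E.
  Visit E.
  At E: go left to G.
    Visit G.
    At G: go left to C.
      C is a leaf — visit C.
    At G: no right child.
  At E: no right child.
At P: go right to T.
  Visit T.
  At T: go left to Y.
    Visit Y.
    At Y: go left to U.
      U is a leaf — visit U.
    At Y: no right child.
  At T: go right to K.
    K is a leaf — visit K.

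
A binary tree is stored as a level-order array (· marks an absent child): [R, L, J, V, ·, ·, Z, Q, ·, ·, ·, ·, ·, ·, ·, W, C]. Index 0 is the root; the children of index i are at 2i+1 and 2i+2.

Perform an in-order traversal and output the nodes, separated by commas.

W, Q, C, V, L, R, J, Z

In-order visits the left subtree, then the node, then the right subtree.
At R: go left to L.
  At L: go left to V.
    At V: go left to Q.
      At Q: go left to W.
        W is a leaf — visit W.
      Visit Q.
      At Q: go right to C.
        C is a leaf — visit C.
    Visit V.
    At V: no right child.
  Visit L.
  At L: no right child.
Visit R.
At R: go right to J.
  At J: no left child.
  Visit J.
  At J: go right to Z.
    Z is a leaf — visit Z.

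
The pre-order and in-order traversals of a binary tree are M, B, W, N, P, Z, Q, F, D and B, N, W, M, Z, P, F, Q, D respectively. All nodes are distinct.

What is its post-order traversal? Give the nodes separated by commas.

The first element of pre-order is the root; it splits in-order into left and right subtrees.
Root M: left subtree has 3 nodes {B, N, W}, right has 5 {Z, P, F, Q, D}.
  Root B: left subtree has 0 nodes { }, right has 2 {N, W}.
    Root W: left subtree has 1 node {N}, right has 0 { }.
  Root P: left subtree has 1 node {Z}, right has 3 {F, Q, D}.
    Root Q: left subtree has 1 node {F}, right has 1 {D}.

N, W, B, Z, F, D, Q, P, M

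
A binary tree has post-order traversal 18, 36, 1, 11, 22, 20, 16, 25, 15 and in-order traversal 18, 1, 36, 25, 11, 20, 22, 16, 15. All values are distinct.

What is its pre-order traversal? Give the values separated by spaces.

15 25 1 18 36 16 20 11 22

The last element of post-order is the root; it splits in-order into left and right subtrees.
Root 15: left subtree has 8 nodes {18, 1, 36, 25, 11, 20, 22, 16}, right has 0 { }.
  Root 25: left subtree has 3 nodes {18, 1, 36}, right has 4 {11, 20, 22, 16}.
    Root 1: left subtree has 1 node {18}, right has 1 {36}.
    Root 16: left subtree has 3 nodes {11, 20, 22}, right has 0 { }.
      Root 20: left subtree has 1 node {11}, right has 1 {22}.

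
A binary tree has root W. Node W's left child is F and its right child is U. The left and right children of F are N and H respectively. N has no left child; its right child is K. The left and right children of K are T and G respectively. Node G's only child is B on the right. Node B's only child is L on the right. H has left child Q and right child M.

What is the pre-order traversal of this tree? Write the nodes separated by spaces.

Pre-order visits the node, then its left subtree, then its right subtree.
Visit W.
At W: go left to F.
  Visit F.
  At F: go left to N.
    Visit N.
    At N: no left child.
    At N: go right to K.
      Visit K.
      At K: go left to T.
        T is a leaf — visit T.
      At K: go right to G.
        Visit G.
        At G: no left child.
        At G: go right to B.
          Visit B.
          At B: no left child.
          At B: go right to L.
            L is a leaf — visit L.
  At F: go right to H.
    Visit H.
    At H: go left to Q.
      Q is a leaf — visit Q.
    At H: go right to M.
      M is a leaf — visit M.
At W: go right to U.
  U is a leaf — visit U.

W F N K T G B L H Q M U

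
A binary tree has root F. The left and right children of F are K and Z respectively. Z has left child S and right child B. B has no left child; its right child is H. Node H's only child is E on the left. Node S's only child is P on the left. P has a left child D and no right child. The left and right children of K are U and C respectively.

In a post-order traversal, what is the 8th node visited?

H

Post-order visits the left subtree, then the right subtree, then the node.
At F: go left to K.
  At K: go left to U.
    U is a leaf — visit U.
  At K: go right to C.
    C is a leaf — visit C.
  Visit K.
At F: go right to Z.
  At Z: go left to S.
    At S: go left to P.
      At P: go left to D.
        D is a leaf — visit D.
      At P: no right child.
      Visit P.
    At S: no right child.
    Visit S.
  At Z: go right to B.
    At B: no left child.
    At B: go right to H.
      At H: go left to E.
        E is a leaf — visit E.
      At H: no right child.
      Visit H.
    Visit B.
  Visit Z.
Visit F.
Full post-order sequence: U, C, K, D, P, S, E, H, B, Z, F.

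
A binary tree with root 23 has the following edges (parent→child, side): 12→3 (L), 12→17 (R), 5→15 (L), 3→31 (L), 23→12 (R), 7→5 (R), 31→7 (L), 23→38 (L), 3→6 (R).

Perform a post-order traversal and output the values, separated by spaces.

Post-order visits the left subtree, then the right subtree, then the node.
At 23: go left to 38.
  38 is a leaf — visit 38.
At 23: go right to 12.
  At 12: go left to 3.
    At 3: go left to 31.
      At 31: go left to 7.
        At 7: no left child.
        At 7: go right to 5.
          At 5: go left to 15.
            15 is a leaf — visit 15.
          At 5: no right child.
          Visit 5.
        Visit 7.
      At 31: no right child.
      Visit 31.
    At 3: go right to 6.
      6 is a leaf — visit 6.
    Visit 3.
  At 12: go right to 17.
    17 is a leaf — visit 17.
  Visit 12.
Visit 23.

38 15 5 7 31 6 3 17 12 23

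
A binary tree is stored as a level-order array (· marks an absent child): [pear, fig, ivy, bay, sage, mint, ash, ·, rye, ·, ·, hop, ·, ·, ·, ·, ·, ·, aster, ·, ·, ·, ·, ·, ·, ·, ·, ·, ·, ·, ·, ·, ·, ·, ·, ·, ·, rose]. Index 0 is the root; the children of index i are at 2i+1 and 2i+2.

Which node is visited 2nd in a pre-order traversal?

fig

Pre-order visits the node, then its left subtree, then its right subtree.
Visit pear.
At pear: go left to fig.
  Visit fig.
  At fig: go left to bay.
    Visit bay.
    At bay: no left child.
    At bay: go right to rye.
      Visit rye.
      At rye: no left child.
      At rye: go right to aster.
        Visit aster.
        At aster: go left to rose.
          rose is a leaf — visit rose.
        At aster: no right child.
  At fig: go right to sage.
    sage is a leaf — visit sage.
At pear: go right to ivy.
  Visit ivy.
  At ivy: go left to mint.
    Visit mint.
    At mint: go left to hop.
      hop is a leaf — visit hop.
    At mint: no right child.
  At ivy: go right to ash.
    ash is a leaf — visit ash.
Full pre-order sequence: pear, fig, bay, rye, aster, rose, sage, ivy, mint, hop, ash.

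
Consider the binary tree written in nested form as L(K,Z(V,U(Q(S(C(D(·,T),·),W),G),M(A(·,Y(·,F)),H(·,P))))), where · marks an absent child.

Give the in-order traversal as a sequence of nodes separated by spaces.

In-order visits the left subtree, then the node, then the right subtree.
At L: go left to K.
  K is a leaf — visit K.
Visit L.
At L: go right to Z.
  At Z: go left to V.
    V is a leaf — visit V.
  Visit Z.
  At Z: go right to U.
    At U: go left to Q.
      At Q: go left to S.
        At S: go left to C.
          At C: go left to D.
            At D: no left child.
            Visit D.
            At D: go right to T.
              T is a leaf — visit T.
          Visit C.
          At C: no right child.
        Visit S.
        At S: go right to W.
          W is a leaf — visit W.
      Visit Q.
      At Q: go right to G.
        G is a leaf — visit G.
    Visit U.
    At U: go right to M.
      At M: go left to A.
        At A: no left child.
        Visit A.
        At A: go right to Y.
          At Y: no left child.
          Visit Y.
          At Y: go right to F.
            F is a leaf — visit F.
      Visit M.
      At M: go right to H.
        At H: no left child.
        Visit H.
        At H: go right to P.
          P is a leaf — visit P.

K L V Z D T C S W Q G U A Y F M H P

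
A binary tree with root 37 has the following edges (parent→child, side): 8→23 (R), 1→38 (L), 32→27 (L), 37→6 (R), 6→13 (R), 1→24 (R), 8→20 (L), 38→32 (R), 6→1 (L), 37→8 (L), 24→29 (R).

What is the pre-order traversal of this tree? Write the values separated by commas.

Pre-order visits the node, then its left subtree, then its right subtree.
Visit 37.
At 37: go left to 8.
  Visit 8.
  At 8: go left to 20.
    20 is a leaf — visit 20.
  At 8: go right to 23.
    23 is a leaf — visit 23.
At 37: go right to 6.
  Visit 6.
  At 6: go left to 1.
    Visit 1.
    At 1: go left to 38.
      Visit 38.
      At 38: no left child.
      At 38: go right to 32.
        Visit 32.
        At 32: go left to 27.
          27 is a leaf — visit 27.
        At 32: no right child.
    At 1: go right to 24.
      Visit 24.
      At 24: no left child.
      At 24: go right to 29.
        29 is a leaf — visit 29.
  At 6: go right to 13.
    13 is a leaf — visit 13.

37, 8, 20, 23, 6, 1, 38, 32, 27, 24, 29, 13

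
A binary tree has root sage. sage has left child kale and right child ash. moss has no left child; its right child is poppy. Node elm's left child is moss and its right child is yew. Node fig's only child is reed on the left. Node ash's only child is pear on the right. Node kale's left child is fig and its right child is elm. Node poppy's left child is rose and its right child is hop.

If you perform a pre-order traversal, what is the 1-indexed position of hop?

9

Pre-order visits the node, then its left subtree, then its right subtree.
Visit sage.
At sage: go left to kale.
  Visit kale.
  At kale: go left to fig.
    Visit fig.
    At fig: go left to reed.
      reed is a leaf — visit reed.
    At fig: no right child.
  At kale: go right to elm.
    Visit elm.
    At elm: go left to moss.
      Visit moss.
      At moss: no left child.
      At moss: go right to poppy.
        Visit poppy.
        At poppy: go left to rose.
          rose is a leaf — visit rose.
        At poppy: go right to hop.
          hop is a leaf — visit hop.
    At elm: go right to yew.
      yew is a leaf — visit yew.
At sage: go right to ash.
  Visit ash.
  At ash: no left child.
  At ash: go right to pear.
    pear is a leaf — visit pear.
Full pre-order sequence: sage, kale, fig, reed, elm, moss, poppy, rose, hop, yew, ash, pear.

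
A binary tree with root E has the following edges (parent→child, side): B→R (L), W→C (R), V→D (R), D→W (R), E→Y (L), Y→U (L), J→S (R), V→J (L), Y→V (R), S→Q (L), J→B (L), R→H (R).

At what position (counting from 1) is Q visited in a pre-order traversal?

Pre-order visits the node, then its left subtree, then its right subtree.
Visit E.
At E: go left to Y.
  Visit Y.
  At Y: go left to U.
    U is a leaf — visit U.
  At Y: go right to V.
    Visit V.
    At V: go left to J.
      Visit J.
      At J: go left to B.
        Visit B.
        At B: go left to R.
          Visit R.
          At R: no left child.
          At R: go right to H.
            H is a leaf — visit H.
        At B: no right child.
      At J: go right to S.
        Visit S.
        At S: go left to Q.
          Q is a leaf — visit Q.
        At S: no right child.
    At V: go right to D.
      Visit D.
      At D: no left child.
      At D: go right to W.
        Visit W.
        At W: no left child.
        At W: go right to C.
          C is a leaf — visit C.
At E: no right child.
Full pre-order sequence: E, Y, U, V, J, B, R, H, S, Q, D, W, C.

10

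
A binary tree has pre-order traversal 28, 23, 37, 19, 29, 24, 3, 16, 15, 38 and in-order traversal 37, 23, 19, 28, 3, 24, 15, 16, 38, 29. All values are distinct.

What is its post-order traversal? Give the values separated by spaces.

The first element of pre-order is the root; it splits in-order into left and right subtrees.
Root 28: left subtree has 3 nodes {37, 23, 19}, right has 6 {3, 24, 15, 16, 38, 29}.
  Root 23: left subtree has 1 node {37}, right has 1 {19}.
  Root 29: left subtree has 5 nodes {3, 24, 15, 16, 38}, right has 0 { }.
    Root 24: left subtree has 1 node {3}, right has 3 {15, 16, 38}.
      Root 16: left subtree has 1 node {15}, right has 1 {38}.

37 19 23 3 15 38 16 24 29 28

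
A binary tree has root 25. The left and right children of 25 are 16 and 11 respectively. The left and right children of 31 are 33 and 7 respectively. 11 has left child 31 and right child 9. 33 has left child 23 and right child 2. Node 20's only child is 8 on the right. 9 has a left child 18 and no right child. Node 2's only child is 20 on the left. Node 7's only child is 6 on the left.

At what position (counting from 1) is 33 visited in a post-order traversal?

Post-order visits the left subtree, then the right subtree, then the node.
At 25: go left to 16.
  16 is a leaf — visit 16.
At 25: go right to 11.
  At 11: go left to 31.
    At 31: go left to 33.
      At 33: go left to 23.
        23 is a leaf — visit 23.
      At 33: go right to 2.
        At 2: go left to 20.
          At 20: no left child.
          At 20: go right to 8.
            8 is a leaf — visit 8.
          Visit 20.
        At 2: no right child.
        Visit 2.
      Visit 33.
    At 31: go right to 7.
      At 7: go left to 6.
        6 is a leaf — visit 6.
      At 7: no right child.
      Visit 7.
    Visit 31.
  At 11: go right to 9.
    At 9: go left to 18.
      18 is a leaf — visit 18.
    At 9: no right child.
    Visit 9.
  Visit 11.
Visit 25.
Full post-order sequence: 16, 23, 8, 20, 2, 33, 6, 7, 31, 18, 9, 11, 25.

6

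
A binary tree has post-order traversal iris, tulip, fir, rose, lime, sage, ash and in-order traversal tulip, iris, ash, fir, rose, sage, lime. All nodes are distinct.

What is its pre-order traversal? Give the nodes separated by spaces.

The last element of post-order is the root; it splits in-order into left and right subtrees.
Root ash: left subtree has 2 nodes {tulip, iris}, right has 4 {fir, rose, sage, lime}.
  Root tulip: left subtree has 0 nodes { }, right has 1 {iris}.
  Root sage: left subtree has 2 nodes {fir, rose}, right has 1 {lime}.
    Root rose: left subtree has 1 node {fir}, right has 0 { }.

ash tulip iris sage rose fir lime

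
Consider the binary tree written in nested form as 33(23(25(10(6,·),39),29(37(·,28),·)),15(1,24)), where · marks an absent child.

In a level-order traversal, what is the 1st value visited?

33

Level-order visits nodes level by level from the root, left to right within each level.
Level 0: 33
Level 1: 23, 15
Level 2: 25, 29, 1, 24
Level 3: 10, 39, 37
Level 4: 6, 28
Full level-order sequence: 33, 23, 15, 25, 29, 1, 24, 10, 39, 37, 6, 28.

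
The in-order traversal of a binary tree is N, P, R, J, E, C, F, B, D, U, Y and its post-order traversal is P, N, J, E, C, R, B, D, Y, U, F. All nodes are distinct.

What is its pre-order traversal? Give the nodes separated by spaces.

The last element of post-order is the root; it splits in-order into left and right subtrees.
Root F: left subtree has 6 nodes {N, P, R, J, E, C}, right has 4 {B, D, U, Y}.
  Root R: left subtree has 2 nodes {N, P}, right has 3 {J, E, C}.
    Root N: left subtree has 0 nodes { }, right has 1 {P}.
    Root C: left subtree has 2 nodes {J, E}, right has 0 { }.
      Root E: left subtree has 1 node {J}, right has 0 { }.
  Root U: left subtree has 2 nodes {B, D}, right has 1 {Y}.
    Root D: left subtree has 1 node {B}, right has 0 { }.

F R N P C E J U D B Y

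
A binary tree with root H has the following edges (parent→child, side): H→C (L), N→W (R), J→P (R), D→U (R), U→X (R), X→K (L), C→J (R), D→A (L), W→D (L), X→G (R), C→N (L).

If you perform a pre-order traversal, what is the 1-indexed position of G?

10

Pre-order visits the node, then its left subtree, then its right subtree.
Visit H.
At H: go left to C.
  Visit C.
  At C: go left to N.
    Visit N.
    At N: no left child.
    At N: go right to W.
      Visit W.
      At W: go left to D.
        Visit D.
        At D: go left to A.
          A is a leaf — visit A.
        At D: go right to U.
          Visit U.
          At U: no left child.
          At U: go right to X.
            Visit X.
            At X: go left to K.
              K is a leaf — visit K.
            At X: go right to G.
              G is a leaf — visit G.
      At W: no right child.
  At C: go right to J.
    Visit J.
    At J: no left child.
    At J: go right to P.
      P is a leaf — visit P.
At H: no right child.
Full pre-order sequence: H, C, N, W, D, A, U, X, K, G, J, P.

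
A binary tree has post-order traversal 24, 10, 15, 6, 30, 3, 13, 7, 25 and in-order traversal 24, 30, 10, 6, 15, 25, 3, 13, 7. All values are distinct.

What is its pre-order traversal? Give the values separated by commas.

25, 30, 24, 6, 10, 15, 7, 13, 3

The last element of post-order is the root; it splits in-order into left and right subtrees.
Root 25: left subtree has 5 nodes {24, 30, 10, 6, 15}, right has 3 {3, 13, 7}.
  Root 30: left subtree has 1 node {24}, right has 3 {10, 6, 15}.
    Root 6: left subtree has 1 node {10}, right has 1 {15}.
  Root 7: left subtree has 2 nodes {3, 13}, right has 0 { }.
    Root 13: left subtree has 1 node {3}, right has 0 { }.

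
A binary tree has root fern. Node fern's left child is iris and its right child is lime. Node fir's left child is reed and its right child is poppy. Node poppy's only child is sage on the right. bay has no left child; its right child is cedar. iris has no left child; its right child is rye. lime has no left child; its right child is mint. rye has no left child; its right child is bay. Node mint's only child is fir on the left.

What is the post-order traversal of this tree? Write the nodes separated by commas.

Post-order visits the left subtree, then the right subtree, then the node.
At fern: go left to iris.
  At iris: no left child.
  At iris: go right to rye.
    At rye: no left child.
    At rye: go right to bay.
      At bay: no left child.
      At bay: go right to cedar.
        cedar is a leaf — visit cedar.
      Visit bay.
    Visit rye.
  Visit iris.
At fern: go right to lime.
  At lime: no left child.
  At lime: go right to mint.
    At mint: go left to fir.
      At fir: go left to reed.
        reed is a leaf — visit reed.
      At fir: go right to poppy.
        At poppy: no left child.
        At poppy: go right to sage.
          sage is a leaf — visit sage.
        Visit poppy.
      Visit fir.
    At mint: no right child.
    Visit mint.
  Visit lime.
Visit fern.

cedar, bay, rye, iris, reed, sage, poppy, fir, mint, lime, fern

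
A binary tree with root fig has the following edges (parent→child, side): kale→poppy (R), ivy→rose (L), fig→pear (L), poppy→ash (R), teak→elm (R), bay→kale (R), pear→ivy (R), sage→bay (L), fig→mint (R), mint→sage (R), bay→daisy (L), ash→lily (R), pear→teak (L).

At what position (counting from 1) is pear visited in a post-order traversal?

Post-order visits the left subtree, then the right subtree, then the node.
At fig: go left to pear.
  At pear: go left to teak.
    At teak: no left child.
    At teak: go right to elm.
      elm is a leaf — visit elm.
    Visit teak.
  At pear: go right to ivy.
    At ivy: go left to rose.
      rose is a leaf — visit rose.
    At ivy: no right child.
    Visit ivy.
  Visit pear.
At fig: go right to mint.
  At mint: no left child.
  At mint: go right to sage.
    At sage: go left to bay.
      At bay: go left to daisy.
        daisy is a leaf — visit daisy.
      At bay: go right to kale.
        At kale: no left child.
        At kale: go right to poppy.
          At poppy: no left child.
          At poppy: go right to ash.
            At ash: no left child.
            At ash: go right to lily.
              lily is a leaf — visit lily.
            Visit ash.
          Visit poppy.
        Visit kale.
      Visit bay.
    At sage: no right child.
    Visit sage.
  Visit mint.
Visit fig.
Full post-order sequence: elm, teak, rose, ivy, pear, daisy, lily, ash, poppy, kale, bay, sage, mint, fig.

5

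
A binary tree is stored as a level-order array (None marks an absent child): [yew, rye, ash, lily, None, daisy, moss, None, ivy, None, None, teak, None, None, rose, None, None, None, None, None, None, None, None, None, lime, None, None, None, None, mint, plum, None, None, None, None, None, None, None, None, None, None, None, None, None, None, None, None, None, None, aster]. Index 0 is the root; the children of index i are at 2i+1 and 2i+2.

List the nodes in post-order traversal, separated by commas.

ivy, lily, rye, aster, lime, teak, daisy, mint, plum, rose, moss, ash, yew

Post-order visits the left subtree, then the right subtree, then the node.
At yew: go left to rye.
  At rye: go left to lily.
    At lily: no left child.
    At lily: go right to ivy.
      ivy is a leaf — visit ivy.
    Visit lily.
  At rye: no right child.
  Visit rye.
At yew: go right to ash.
  At ash: go left to daisy.
    At daisy: go left to teak.
      At teak: no left child.
      At teak: go right to lime.
        At lime: go left to aster.
          aster is a leaf — visit aster.
        At lime: no right child.
        Visit lime.
      Visit teak.
    At daisy: no right child.
    Visit daisy.
  At ash: go right to moss.
    At moss: no left child.
    At moss: go right to rose.
      At rose: go left to mint.
        mint is a leaf — visit mint.
      At rose: go right to plum.
        plum is a leaf — visit plum.
      Visit rose.
    Visit moss.
  Visit ash.
Visit yew.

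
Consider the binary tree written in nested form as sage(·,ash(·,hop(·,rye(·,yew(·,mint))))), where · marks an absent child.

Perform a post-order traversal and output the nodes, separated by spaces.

Post-order visits the left subtree, then the right subtree, then the node.
At sage: no left child.
At sage: go right to ash.
  At ash: no left child.
  At ash: go right to hop.
    At hop: no left child.
    At hop: go right to rye.
      At rye: no left child.
      At rye: go right to yew.
        At yew: no left child.
        At yew: go right to mint.
          mint is a leaf — visit mint.
        Visit yew.
      Visit rye.
    Visit hop.
  Visit ash.
Visit sage.

mint yew rye hop ash sage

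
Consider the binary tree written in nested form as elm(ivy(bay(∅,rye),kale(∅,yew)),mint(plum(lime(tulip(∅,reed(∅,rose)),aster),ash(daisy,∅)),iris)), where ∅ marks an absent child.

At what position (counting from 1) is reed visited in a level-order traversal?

15

Level-order visits nodes level by level from the root, left to right within each level.
Level 0: elm
Level 1: ivy, mint
Level 2: bay, kale, plum, iris
Level 3: rye, yew, lime, ash
Level 4: tulip, aster, daisy
Level 5: reed
Level 6: rose
Full level-order sequence: elm, ivy, mint, bay, kale, plum, iris, rye, yew, lime, ash, tulip, aster, daisy, reed, rose.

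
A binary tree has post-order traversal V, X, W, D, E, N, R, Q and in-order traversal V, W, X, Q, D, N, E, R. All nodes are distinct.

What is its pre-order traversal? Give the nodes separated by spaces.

Q W V X R N D E

The last element of post-order is the root; it splits in-order into left and right subtrees.
Root Q: left subtree has 3 nodes {V, W, X}, right has 4 {D, N, E, R}.
  Root W: left subtree has 1 node {V}, right has 1 {X}.
  Root R: left subtree has 3 nodes {D, N, E}, right has 0 { }.
    Root N: left subtree has 1 node {D}, right has 1 {E}.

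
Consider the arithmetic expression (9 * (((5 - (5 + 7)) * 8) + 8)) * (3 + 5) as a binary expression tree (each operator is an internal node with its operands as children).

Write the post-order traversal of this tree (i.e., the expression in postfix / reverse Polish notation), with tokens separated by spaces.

9 5 5 7 + - 8 * 8 + * 3 5 + *

Post-order on an expression tree gives postfix notation: for each operator, emit left operand, right operand, then the operator.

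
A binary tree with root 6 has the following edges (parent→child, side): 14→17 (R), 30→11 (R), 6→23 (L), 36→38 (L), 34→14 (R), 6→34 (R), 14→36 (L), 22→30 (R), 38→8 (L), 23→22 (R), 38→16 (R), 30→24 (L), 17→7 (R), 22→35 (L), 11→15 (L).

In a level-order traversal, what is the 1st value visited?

6

Level-order visits nodes level by level from the root, left to right within each level.
Level 0: 6
Level 1: 23, 34
Level 2: 22, 14
Level 3: 35, 30, 36, 17
Level 4: 24, 11, 38, 7
Level 5: 15, 8, 16
Full level-order sequence: 6, 23, 34, 22, 14, 35, 30, 36, 17, 24, 11, 38, 7, 15, 8, 16.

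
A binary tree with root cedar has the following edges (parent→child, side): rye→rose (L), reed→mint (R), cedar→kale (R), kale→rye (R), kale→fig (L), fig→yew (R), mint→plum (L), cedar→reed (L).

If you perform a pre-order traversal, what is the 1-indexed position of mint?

Pre-order visits the node, then its left subtree, then its right subtree.
Visit cedar.
At cedar: go left to reed.
  Visit reed.
  At reed: no left child.
  At reed: go right to mint.
    Visit mint.
    At mint: go left to plum.
      plum is a leaf — visit plum.
    At mint: no right child.
At cedar: go right to kale.
  Visit kale.
  At kale: go left to fig.
    Visit fig.
    At fig: no left child.
    At fig: go right to yew.
      yew is a leaf — visit yew.
  At kale: go right to rye.
    Visit rye.
    At rye: go left to rose.
      rose is a leaf — visit rose.
    At rye: no right child.
Full pre-order sequence: cedar, reed, mint, plum, kale, fig, yew, rye, rose.

3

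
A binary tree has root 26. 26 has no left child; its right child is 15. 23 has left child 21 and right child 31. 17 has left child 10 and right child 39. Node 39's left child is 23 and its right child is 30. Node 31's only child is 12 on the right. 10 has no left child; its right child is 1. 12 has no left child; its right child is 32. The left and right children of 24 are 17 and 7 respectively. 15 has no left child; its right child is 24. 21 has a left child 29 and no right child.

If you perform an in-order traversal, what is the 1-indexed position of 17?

In-order visits the left subtree, then the node, then the right subtree.
At 26: no left child.
Visit 26.
At 26: go right to 15.
  At 15: no left child.
  Visit 15.
  At 15: go right to 24.
    At 24: go left to 17.
      At 17: go left to 10.
        At 10: no left child.
        Visit 10.
        At 10: go right to 1.
          1 is a leaf — visit 1.
      Visit 17.
      At 17: go right to 39.
        At 39: go left to 23.
          At 23: go left to 21.
            At 21: go left to 29.
              29 is a leaf — visit 29.
            Visit 21.
            At 21: no right child.
          Visit 23.
          At 23: go right to 31.
            At 31: no left child.
            Visit 31.
            At 31: go right to 12.
              At 12: no left child.
              Visit 12.
              At 12: go right to 32.
                32 is a leaf — visit 32.
        Visit 39.
        At 39: go right to 30.
          30 is a leaf — visit 30.
    Visit 24.
    At 24: go right to 7.
      7 is a leaf — visit 7.
Full in-order sequence: 26, 15, 10, 1, 17, 29, 21, 23, 31, 12, 32, 39, 30, 24, 7.

5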